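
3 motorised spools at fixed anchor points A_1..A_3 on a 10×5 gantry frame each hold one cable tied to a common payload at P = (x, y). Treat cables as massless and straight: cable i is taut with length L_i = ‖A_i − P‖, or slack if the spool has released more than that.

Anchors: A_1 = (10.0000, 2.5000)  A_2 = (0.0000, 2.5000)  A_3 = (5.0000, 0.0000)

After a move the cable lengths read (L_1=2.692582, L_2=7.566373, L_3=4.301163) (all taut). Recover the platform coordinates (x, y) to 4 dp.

each cable: (A_i−P)·(A_i−P) = L_i²; let q_i = ‖A_i‖²−L_i²
q_1 = 100.0000+6.2500−7.2500 = 99.0000
row 1: 20.0000x + 0.0000y = 150.0000  (q_2=-51.0000)
row 2: 10.0000x + 5.0000y = 92.5000  (q_3=6.5000)
Cramer on rows 1–2 → x = 7.5000, y = 3.5000

(7.5000, 3.5000)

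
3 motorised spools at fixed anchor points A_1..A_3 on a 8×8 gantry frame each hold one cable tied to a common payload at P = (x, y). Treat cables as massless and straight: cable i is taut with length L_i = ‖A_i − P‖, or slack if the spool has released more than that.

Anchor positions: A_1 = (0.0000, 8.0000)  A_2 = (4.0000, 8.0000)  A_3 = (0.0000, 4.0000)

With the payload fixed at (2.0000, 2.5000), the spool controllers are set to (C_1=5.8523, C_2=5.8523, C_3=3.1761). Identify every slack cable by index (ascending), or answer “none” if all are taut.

3

cable 1: √((-2.0000)²+(5.5000)²)=5.8523, C_1=5.8523: taut
cable 2: √((2.0000)²+(5.5000)²)=5.8523, C_2=5.8523: taut
cable 3: √((-2.0000)²+(1.5000)²)=2.5000, C_3=3.1761: slack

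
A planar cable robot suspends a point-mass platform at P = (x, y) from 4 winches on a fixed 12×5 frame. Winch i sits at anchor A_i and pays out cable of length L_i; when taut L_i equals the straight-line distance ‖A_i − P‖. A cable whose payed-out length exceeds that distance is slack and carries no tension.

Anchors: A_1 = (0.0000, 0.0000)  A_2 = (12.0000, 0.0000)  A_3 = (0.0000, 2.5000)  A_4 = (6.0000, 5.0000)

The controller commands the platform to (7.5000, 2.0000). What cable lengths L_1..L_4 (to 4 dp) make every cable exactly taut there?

(7.7621, 4.9244, 7.5166, 3.3541)

L_1 = √((0.0000−7.5000)² + (0.0000−2.0000)²) = 7.7621
L_2 = √((12.0000−7.5000)² + (0.0000−2.0000)²) = 4.9244
L_3 = √((0.0000−7.5000)² + (2.5000−2.0000)²) = 7.5166
L_4 = √((6.0000−7.5000)² + (5.0000−2.0000)²) = 3.3541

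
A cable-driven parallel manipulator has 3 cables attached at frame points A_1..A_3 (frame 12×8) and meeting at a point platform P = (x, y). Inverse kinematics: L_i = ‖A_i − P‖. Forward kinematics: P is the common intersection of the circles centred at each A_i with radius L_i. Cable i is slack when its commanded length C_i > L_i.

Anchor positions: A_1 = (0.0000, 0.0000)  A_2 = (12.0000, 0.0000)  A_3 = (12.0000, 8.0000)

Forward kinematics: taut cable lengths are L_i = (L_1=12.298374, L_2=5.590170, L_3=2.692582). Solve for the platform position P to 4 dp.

expand ‖A_i−P‖²=L_i² and subtract eq 1 (q_i ≔ ‖A_i‖²−L_i²)
q_1 = 0.0000+0.0000−151.2500 = -151.2500
eq1−eq2 → [-24.0000  0.0000]·P = -264.0000
eq1−eq3 → [-24.0000  -16.0000]·P = -352.0000
2×2 solve → P = (11.0000, 5.5000)

(11.0000, 5.5000)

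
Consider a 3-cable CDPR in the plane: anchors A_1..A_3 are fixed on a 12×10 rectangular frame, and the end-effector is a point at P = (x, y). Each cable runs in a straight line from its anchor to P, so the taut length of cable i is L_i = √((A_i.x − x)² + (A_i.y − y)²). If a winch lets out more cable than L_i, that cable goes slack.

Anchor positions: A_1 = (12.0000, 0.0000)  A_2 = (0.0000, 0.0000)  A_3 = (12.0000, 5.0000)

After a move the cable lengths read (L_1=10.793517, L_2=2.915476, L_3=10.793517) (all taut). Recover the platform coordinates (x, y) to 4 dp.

circle eqns → linear via eq_j − eq_1; set q_j = A_j·A_j − L_j²
q_1 = 144.0000+0.0000−116.5000 = 27.5000
24.0000·x + 0.0000·y = q_1−q_2 = 36.0000
0.0000·x − 10.0000·y = q_1−q_3 = -25.0000
solve first two rows → x=1.5000, y=2.5000

(1.5000, 2.5000)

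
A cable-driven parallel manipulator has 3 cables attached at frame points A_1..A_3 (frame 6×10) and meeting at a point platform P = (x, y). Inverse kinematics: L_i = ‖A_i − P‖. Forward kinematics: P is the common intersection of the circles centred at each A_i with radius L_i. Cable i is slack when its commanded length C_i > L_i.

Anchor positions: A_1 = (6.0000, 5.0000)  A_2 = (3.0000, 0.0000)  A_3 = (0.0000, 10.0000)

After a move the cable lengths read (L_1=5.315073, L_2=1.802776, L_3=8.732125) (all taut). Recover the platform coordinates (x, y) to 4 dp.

(2.0000, 1.5000)

each cable: (A_i−P)·(A_i−P) = L_i²; let c_i = ‖A_i‖²−L_i²
c_1 = 36.0000+25.0000−28.2500 = 32.7500
row 1: 6.0000x + 10.0000y = 27.0000  (c_2=5.7500)
row 2: 12.0000x − 10.0000y = 9.0000  (c_3=23.7500)
Cramer on rows 1–2 → x = 2.0000, y = 1.5000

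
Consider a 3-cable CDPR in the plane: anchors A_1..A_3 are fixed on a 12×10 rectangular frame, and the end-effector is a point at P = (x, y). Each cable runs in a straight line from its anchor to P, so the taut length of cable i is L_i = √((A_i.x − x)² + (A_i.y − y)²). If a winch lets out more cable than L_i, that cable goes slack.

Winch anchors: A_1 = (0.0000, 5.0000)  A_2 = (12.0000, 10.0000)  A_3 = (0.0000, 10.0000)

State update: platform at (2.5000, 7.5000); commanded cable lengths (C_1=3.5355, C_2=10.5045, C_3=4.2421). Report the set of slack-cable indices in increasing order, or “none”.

2, 3

i=1: geometric 3.5355 vs commanded 3.5355 ⇒ taut
i=2: geometric 9.8234 vs commanded 10.5045 ⇒ slack
i=3: geometric 3.5355 vs commanded 4.2421 ⇒ slack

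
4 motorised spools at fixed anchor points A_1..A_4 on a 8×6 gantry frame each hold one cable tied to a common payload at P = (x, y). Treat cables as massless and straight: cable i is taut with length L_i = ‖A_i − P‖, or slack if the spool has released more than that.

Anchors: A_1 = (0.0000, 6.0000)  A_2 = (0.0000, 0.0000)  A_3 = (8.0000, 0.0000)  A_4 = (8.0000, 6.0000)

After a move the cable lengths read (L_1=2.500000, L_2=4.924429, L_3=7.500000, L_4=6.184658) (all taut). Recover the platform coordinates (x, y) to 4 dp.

each cable: (A_i−P)·(A_i−P) = L_i²; let q_i = ‖A_i‖²−L_i²
q_1 = 0.0000+36.0000−6.2500 = 29.7500
row 1: 0.0000x + 12.0000y = 54.0000  (q_2=-24.2500)
row 2: -16.0000x + 12.0000y = 22.0000  (q_3=7.7500)
row 3: -16.0000x + 0.0000y = -32.0000  (q_4=61.7500)
Cramer on rows 1–2 → x = 2.0000, y = 4.5000
check cable 4: ‖A_4−P‖² = 38.2500 ≈ L_4² = 38.2500 ✓

(2.0000, 4.5000)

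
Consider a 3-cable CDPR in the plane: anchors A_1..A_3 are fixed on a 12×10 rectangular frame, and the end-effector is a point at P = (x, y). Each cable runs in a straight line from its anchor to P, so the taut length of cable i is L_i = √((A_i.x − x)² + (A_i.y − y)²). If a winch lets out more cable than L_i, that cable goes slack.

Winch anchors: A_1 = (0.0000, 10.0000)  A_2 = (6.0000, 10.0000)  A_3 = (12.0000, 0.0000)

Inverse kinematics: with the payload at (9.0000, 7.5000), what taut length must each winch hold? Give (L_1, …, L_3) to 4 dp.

L_1 = √((0.0000−9.0000)² + (10.0000−7.5000)²) = 9.3408
L_2 = √((6.0000−9.0000)² + (10.0000−7.5000)²) = 3.9051
L_3 = √((12.0000−9.0000)² + (0.0000−7.5000)²) = 8.0777

(9.3408, 3.9051, 8.0777)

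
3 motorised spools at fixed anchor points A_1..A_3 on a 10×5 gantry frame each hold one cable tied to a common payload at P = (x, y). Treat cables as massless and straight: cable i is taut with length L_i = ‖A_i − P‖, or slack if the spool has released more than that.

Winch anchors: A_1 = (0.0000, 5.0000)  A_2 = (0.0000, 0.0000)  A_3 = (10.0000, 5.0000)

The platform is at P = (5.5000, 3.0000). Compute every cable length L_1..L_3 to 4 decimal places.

(5.8523, 6.2650, 4.9244)

L_1 = √((0.0000−5.5000)² + (5.0000−3.0000)²) = 5.8523
L_2 = √((0.0000−5.5000)² + (0.0000−3.0000)²) = 6.2650
L_3 = √((10.0000−5.5000)² + (5.0000−3.0000)²) = 4.9244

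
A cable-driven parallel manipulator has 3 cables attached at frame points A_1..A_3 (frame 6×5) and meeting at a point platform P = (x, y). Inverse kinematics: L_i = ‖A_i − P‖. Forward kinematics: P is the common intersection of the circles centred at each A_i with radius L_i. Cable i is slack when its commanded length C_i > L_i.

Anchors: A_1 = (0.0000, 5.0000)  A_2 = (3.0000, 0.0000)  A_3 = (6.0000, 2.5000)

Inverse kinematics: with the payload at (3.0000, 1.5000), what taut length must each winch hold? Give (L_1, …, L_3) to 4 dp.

L_1 = √((0.0000−3.0000)² + (5.0000−1.5000)²) = 4.6098
L_2 = √((3.0000−3.0000)² + (0.0000−1.5000)²) = 1.5000
L_3 = √((6.0000−3.0000)² + (2.5000−1.5000)²) = 3.1623

(4.6098, 1.5000, 3.1623)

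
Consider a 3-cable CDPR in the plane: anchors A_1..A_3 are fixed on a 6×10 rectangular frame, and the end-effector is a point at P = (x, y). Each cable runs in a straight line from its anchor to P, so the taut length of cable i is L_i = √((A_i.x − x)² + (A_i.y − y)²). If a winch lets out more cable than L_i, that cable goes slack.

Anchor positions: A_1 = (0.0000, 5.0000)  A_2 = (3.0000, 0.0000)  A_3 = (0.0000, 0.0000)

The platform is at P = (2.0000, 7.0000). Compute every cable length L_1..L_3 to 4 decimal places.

L_1: Δ = A_1−P = (-2.0000, -2.0000) → ‖Δ‖ = √8.0000 = 2.8284
L_2: Δ = A_2−P = (1.0000, -7.0000) → ‖Δ‖ = √50.0000 = 7.0711
L_3: Δ = A_3−P = (-2.0000, -7.0000) → ‖Δ‖ = √53.0000 = 7.2801

(2.8284, 7.0711, 7.2801)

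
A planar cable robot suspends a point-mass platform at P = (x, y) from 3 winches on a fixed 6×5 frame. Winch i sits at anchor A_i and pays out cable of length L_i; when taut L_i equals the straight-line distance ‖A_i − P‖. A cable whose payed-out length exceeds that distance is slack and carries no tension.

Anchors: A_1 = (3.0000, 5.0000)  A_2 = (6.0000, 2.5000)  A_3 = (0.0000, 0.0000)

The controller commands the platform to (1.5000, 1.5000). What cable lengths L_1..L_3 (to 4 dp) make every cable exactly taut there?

L_1 = √((3.0000−1.5000)² + (5.0000−1.5000)²) = 3.8079
L_2 = √((6.0000−1.5000)² + (2.5000−1.5000)²) = 4.6098
L_3 = √((0.0000−1.5000)² + (0.0000−1.5000)²) = 2.1213

(3.8079, 4.6098, 2.1213)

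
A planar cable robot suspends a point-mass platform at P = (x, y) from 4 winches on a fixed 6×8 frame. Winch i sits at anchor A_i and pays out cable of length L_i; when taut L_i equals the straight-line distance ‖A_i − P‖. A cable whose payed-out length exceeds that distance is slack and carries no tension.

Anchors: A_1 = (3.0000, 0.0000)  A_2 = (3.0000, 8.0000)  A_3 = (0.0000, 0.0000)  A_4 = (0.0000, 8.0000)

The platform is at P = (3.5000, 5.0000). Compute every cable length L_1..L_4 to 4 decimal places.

(5.0249, 3.0414, 6.1033, 4.6098)

L_1 = √((3.0000−3.5000)² + (0.0000−5.0000)²) = 5.0249
L_2 = √((3.0000−3.5000)² + (8.0000−5.0000)²) = 3.0414
L_3 = √((0.0000−3.5000)² + (0.0000−5.0000)²) = 6.1033
L_4 = √((0.0000−3.5000)² + (8.0000−5.0000)²) = 4.6098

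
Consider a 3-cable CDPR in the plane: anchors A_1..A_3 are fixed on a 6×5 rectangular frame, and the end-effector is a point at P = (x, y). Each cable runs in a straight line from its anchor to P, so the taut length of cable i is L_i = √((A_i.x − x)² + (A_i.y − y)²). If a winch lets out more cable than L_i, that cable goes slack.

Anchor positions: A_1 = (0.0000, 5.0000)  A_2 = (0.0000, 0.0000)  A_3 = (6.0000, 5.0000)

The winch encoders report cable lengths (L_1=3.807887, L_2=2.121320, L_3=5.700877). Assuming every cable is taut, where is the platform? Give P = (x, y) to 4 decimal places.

(1.5000, 1.5000)

expand ‖A_i−P‖²=L_i² and subtract eq 1 (k_i ≔ ‖A_i‖²−L_i²)
k_1 = 0.0000+25.0000−14.5000 = 10.5000
eq1−eq2 → [0.0000  10.0000]·P = 15.0000
eq1−eq3 → [-12.0000  0.0000]·P = -18.0000
2×2 solve → P = (1.5000, 1.5000)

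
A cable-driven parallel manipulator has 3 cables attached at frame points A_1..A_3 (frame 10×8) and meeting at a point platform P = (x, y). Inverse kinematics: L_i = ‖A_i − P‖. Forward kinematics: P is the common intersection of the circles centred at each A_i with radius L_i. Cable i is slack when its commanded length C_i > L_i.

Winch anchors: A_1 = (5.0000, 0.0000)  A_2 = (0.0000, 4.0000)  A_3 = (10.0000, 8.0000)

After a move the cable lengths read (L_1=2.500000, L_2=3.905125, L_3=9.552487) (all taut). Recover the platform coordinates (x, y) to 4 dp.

each cable: (A_i−P)·(A_i−P) = L_i²; let c_i = ‖A_i‖²−L_i²
c_1 = 25.0000+0.0000−6.2500 = 18.7500
row 1: 10.0000x − 8.0000y = 18.0000  (c_2=0.7500)
row 2: -10.0000x − 16.0000y = -54.0000  (c_3=72.7500)
Cramer on rows 1–2 → x = 3.0000, y = 1.5000

(3.0000, 1.5000)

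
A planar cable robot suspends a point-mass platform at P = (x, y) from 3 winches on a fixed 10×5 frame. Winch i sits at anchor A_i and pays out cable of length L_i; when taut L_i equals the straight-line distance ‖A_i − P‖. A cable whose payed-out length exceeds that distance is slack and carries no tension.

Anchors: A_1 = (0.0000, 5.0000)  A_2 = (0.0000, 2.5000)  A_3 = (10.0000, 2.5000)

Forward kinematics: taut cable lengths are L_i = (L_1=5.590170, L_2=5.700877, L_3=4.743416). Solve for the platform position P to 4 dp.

(5.5000, 4.0000)

circle eqns → linear via eq_j − eq_1; set k_j = A_j·A_j − L_j²
k_1 = 0.0000+25.0000−31.2500 = -6.2500
0.0000·x + 5.0000·y = k_1−k_2 = 20.0000
-20.0000·x + 5.0000·y = k_1−k_3 = -90.0000
solve first two rows → x=5.5000, y=4.0000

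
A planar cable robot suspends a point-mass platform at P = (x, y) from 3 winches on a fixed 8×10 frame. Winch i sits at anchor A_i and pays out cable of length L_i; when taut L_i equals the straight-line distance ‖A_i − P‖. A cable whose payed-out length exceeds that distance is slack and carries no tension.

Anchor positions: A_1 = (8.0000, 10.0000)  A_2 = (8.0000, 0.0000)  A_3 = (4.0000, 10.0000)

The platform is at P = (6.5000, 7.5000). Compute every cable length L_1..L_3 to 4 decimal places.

L_1 = √((8.0000−6.5000)² + (10.0000−7.5000)²) = 2.9155
L_2 = √((8.0000−6.5000)² + (0.0000−7.5000)²) = 7.6485
L_3 = √((4.0000−6.5000)² + (10.0000−7.5000)²) = 3.5355

(2.9155, 7.6485, 3.5355)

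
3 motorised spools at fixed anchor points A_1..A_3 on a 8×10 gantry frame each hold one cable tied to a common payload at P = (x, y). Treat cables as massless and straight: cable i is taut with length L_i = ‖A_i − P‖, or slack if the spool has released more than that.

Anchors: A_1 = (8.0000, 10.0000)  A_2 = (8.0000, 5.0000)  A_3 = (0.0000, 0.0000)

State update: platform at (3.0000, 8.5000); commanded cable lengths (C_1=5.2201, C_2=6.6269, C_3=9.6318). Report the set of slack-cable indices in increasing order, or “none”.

i=1: geometric 5.2202 vs commanded 5.2201 ⇒ taut
i=2: geometric 6.1033 vs commanded 6.6269 ⇒ slack
i=3: geometric 9.0139 vs commanded 9.6318 ⇒ slack

2, 3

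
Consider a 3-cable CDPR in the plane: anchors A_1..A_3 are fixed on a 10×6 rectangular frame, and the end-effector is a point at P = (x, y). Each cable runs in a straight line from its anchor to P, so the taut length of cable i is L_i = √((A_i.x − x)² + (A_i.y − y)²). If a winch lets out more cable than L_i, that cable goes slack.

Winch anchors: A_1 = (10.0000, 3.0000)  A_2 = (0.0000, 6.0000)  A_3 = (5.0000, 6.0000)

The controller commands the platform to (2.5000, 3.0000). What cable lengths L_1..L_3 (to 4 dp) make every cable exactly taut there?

(7.5000, 3.9051, 3.9051)

cable 1: Δx=7.5000, Δy=0.0000; L_1 = √(Δx²+Δy²) = 7.5000
cable 2: Δx=-2.5000, Δy=3.0000; L_2 = √(Δx²+Δy²) = 3.9051
cable 3: Δx=2.5000, Δy=3.0000; L_3 = √(Δx²+Δy²) = 3.9051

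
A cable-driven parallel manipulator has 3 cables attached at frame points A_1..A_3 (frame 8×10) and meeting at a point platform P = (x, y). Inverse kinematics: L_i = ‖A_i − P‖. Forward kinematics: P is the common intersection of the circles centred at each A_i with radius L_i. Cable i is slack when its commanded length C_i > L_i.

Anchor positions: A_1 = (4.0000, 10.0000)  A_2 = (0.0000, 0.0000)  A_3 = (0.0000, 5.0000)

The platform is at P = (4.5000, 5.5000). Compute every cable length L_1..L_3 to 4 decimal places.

(4.5277, 7.1063, 4.5277)

L_1: Δ = A_1−P = (-0.5000, 4.5000) → ‖Δ‖ = √20.5000 = 4.5277
L_2: Δ = A_2−P = (-4.5000, -5.5000) → ‖Δ‖ = √50.5000 = 7.1063
L_3: Δ = A_3−P = (-4.5000, -0.5000) → ‖Δ‖ = √20.5000 = 4.5277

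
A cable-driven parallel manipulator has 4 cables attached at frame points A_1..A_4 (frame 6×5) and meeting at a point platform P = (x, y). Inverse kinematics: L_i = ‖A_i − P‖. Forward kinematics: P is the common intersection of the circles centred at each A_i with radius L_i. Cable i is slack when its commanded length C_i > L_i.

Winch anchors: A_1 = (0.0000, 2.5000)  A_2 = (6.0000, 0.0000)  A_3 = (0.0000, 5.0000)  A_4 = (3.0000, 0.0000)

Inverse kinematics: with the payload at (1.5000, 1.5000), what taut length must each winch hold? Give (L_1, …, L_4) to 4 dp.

cable 1: Δx=-1.5000, Δy=1.0000; L_1 = √(Δx²+Δy²) = 1.8028
cable 2: Δx=4.5000, Δy=-1.5000; L_2 = √(Δx²+Δy²) = 4.7434
cable 3: Δx=-1.5000, Δy=3.5000; L_3 = √(Δx²+Δy²) = 3.8079
cable 4: Δx=1.5000, Δy=-1.5000; L_4 = √(Δx²+Δy²) = 2.1213

(1.8028, 4.7434, 3.8079, 2.1213)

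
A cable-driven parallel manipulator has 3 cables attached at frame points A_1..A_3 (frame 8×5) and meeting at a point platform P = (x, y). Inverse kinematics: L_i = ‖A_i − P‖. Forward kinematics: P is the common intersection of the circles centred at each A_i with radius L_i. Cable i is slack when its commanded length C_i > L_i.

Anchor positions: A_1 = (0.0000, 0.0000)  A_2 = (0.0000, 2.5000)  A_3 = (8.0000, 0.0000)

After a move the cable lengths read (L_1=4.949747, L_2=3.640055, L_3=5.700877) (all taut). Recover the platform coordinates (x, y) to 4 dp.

(3.5000, 3.5000)

each cable: (A_i−P)·(A_i−P) = L_i²; let c_i = ‖A_i‖²−L_i²
c_1 = 0.0000+0.0000−24.5000 = -24.5000
row 1: 0.0000x − 5.0000y = -17.5000  (c_2=-7.0000)
row 2: -16.0000x + 0.0000y = -56.0000  (c_3=31.5000)
Cramer on rows 1–2 → x = 3.5000, y = 3.5000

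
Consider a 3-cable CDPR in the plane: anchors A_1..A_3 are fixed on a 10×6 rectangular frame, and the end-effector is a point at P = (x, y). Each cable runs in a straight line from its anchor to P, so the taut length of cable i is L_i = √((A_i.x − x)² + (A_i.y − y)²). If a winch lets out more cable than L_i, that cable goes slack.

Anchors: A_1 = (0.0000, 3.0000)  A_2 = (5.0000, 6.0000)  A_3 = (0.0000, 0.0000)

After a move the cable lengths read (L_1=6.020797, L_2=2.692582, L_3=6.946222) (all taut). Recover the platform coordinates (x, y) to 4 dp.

(6.0000, 3.5000)

circle eqns → linear via eq_j − eq_1; set c_j = A_j·A_j − L_j²
c_1 = 0.0000+9.0000−36.2500 = -27.2500
-10.0000·x − 6.0000·y = c_1−c_2 = -81.0000
0.0000·x + 6.0000·y = c_1−c_3 = 21.0000
solve first two rows → x=6.0000, y=3.5000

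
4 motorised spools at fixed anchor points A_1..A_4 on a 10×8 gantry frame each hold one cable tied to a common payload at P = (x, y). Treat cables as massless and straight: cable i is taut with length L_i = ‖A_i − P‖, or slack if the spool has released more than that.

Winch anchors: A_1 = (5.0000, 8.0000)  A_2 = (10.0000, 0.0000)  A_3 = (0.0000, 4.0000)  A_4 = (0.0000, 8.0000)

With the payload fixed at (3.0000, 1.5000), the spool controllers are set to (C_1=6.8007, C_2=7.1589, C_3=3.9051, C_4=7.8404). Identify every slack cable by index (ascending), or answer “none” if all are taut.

4

cable 1: L_1 = ‖A_1−P‖ = 6.8007;  C_1 = 6.8007 → taut
cable 2: L_2 = ‖A_2−P‖ = 7.1589;  C_2 = 7.1589 → taut
cable 3: L_3 = ‖A_3−P‖ = 3.9051;  C_3 = 3.9051 → taut
cable 4: L_4 = ‖A_4−P‖ = 7.1589;  C_4 = 7.8404 → slack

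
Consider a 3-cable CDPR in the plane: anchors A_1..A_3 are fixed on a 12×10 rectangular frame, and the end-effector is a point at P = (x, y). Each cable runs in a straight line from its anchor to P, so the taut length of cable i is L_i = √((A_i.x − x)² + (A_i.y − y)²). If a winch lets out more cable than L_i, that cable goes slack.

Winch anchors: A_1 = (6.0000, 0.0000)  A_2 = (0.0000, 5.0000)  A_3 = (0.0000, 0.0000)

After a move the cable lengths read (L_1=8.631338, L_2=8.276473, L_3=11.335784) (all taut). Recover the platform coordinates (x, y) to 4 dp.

circle eqns → linear via eq_j − eq_1; set c_j = A_j·A_j − L_j²
c_1 = 36.0000+0.0000−74.5000 = -38.5000
12.0000·x − 10.0000·y = c_1−c_2 = 5.0000
12.0000·x + 0.0000·y = c_1−c_3 = 90.0000
solve first two rows → x=7.5000, y=8.5000

(7.5000, 8.5000)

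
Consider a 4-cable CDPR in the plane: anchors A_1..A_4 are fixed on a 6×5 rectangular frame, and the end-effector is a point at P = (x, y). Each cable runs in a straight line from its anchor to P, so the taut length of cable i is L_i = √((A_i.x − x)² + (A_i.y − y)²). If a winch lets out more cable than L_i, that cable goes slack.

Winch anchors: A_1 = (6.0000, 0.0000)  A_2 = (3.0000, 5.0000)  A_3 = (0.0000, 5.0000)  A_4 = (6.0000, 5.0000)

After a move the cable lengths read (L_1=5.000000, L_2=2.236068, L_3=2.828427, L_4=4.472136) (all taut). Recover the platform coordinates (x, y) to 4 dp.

(2.0000, 3.0000)

circle eqns → linear via eq_j − eq_1; set q_j = A_j·A_j − L_j²
q_1 = 36.0000+0.0000−25.0000 = 11.0000
6.0000·x − 10.0000·y = q_1−q_2 = -18.0000
12.0000·x − 10.0000·y = q_1−q_3 = -6.0000
0.0000·x − 10.0000·y = q_1−q_4 = -30.0000
solve first two rows → x=2.0000, y=3.0000
check cable 4: ‖A_4−P‖² = 20.0000 ≈ L_4² = 20.0000 ✓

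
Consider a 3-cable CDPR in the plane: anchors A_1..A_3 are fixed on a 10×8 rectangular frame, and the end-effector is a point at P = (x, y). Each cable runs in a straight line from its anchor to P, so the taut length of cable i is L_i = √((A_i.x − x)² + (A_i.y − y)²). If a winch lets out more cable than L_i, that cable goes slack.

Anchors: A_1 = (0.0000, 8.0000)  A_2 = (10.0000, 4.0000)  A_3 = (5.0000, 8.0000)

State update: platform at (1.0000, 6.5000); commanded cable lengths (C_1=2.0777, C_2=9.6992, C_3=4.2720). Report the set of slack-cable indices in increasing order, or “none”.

1, 2

cable 1: L_1 = ‖A_1−P‖ = 1.8028;  C_1 = 2.0777 → slack
cable 2: L_2 = ‖A_2−P‖ = 9.3408;  C_2 = 9.6992 → slack
cable 3: L_3 = ‖A_3−P‖ = 4.2720;  C_3 = 4.2720 → taut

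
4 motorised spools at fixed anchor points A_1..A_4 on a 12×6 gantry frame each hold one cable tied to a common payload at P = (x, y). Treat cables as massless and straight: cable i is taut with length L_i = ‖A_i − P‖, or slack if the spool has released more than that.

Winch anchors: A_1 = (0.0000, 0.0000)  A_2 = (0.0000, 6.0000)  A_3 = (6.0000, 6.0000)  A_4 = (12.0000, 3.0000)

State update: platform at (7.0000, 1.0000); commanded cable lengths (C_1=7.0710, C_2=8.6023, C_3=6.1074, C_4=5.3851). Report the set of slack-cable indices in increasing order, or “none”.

cable 1: √((-7.0000)²+(-1.0000)²)=7.0711, C_1=7.0710: taut
cable 2: √((-7.0000)²+(5.0000)²)=8.6023, C_2=8.6023: taut
cable 3: √((-1.0000)²+(5.0000)²)=5.0990, C_3=6.1074: slack
cable 4: √((5.0000)²+(2.0000)²)=5.3852, C_4=5.3851: taut

3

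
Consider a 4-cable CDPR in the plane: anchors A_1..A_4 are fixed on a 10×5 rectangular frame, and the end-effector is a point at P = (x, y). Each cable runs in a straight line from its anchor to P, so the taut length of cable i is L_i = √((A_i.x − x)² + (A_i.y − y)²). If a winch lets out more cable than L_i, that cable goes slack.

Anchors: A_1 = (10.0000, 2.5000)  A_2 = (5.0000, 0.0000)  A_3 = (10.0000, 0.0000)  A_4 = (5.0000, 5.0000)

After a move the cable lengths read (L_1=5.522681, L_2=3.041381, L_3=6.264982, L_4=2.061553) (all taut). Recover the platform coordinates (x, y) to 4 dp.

(4.5000, 3.0000)

circle eqns → linear via eq_j − eq_1; set k_j = A_j·A_j − L_j²
k_1 = 100.0000+6.2500−30.5000 = 75.7500
10.0000·x + 5.0000·y = k_1−k_2 = 60.0000
0.0000·x + 5.0000·y = k_1−k_3 = 15.0000
10.0000·x − 5.0000·y = k_1−k_4 = 30.0000
solve first two rows → x=4.5000, y=3.0000
check cable 4: ‖A_4−P‖² = 4.2500 ≈ L_4² = 4.2500 ✓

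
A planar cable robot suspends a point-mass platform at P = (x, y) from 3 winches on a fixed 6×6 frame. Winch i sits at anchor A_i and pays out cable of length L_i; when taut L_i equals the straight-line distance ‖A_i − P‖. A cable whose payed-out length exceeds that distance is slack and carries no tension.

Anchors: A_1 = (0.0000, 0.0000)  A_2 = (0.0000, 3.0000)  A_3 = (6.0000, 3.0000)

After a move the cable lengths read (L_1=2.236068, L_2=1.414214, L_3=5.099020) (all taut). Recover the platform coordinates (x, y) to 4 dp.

circle eqns → linear via eq_j − eq_1; set q_j = A_j·A_j − L_j²
q_1 = 0.0000+0.0000−5.0000 = -5.0000
0.0000·x − 6.0000·y = q_1−q_2 = -12.0000
-12.0000·x − 6.0000·y = q_1−q_3 = -24.0000
solve first two rows → x=1.0000, y=2.0000

(1.0000, 2.0000)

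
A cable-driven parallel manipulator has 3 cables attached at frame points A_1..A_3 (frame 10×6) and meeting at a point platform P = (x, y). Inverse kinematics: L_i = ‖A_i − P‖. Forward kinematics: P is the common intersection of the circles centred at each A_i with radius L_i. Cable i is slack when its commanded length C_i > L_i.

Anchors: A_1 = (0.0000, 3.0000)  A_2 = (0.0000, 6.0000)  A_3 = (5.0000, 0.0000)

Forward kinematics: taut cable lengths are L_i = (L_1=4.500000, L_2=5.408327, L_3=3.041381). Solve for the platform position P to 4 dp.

(4.5000, 3.0000)

expand ‖A_i−P‖²=L_i² and subtract eq 1 (q_i ≔ ‖A_i‖²−L_i²)
q_1 = 0.0000+9.0000−20.2500 = -11.2500
eq1−eq2 → [0.0000  -6.0000]·P = -18.0000
eq1−eq3 → [-10.0000  6.0000]·P = -27.0000
2×2 solve → P = (4.5000, 3.0000)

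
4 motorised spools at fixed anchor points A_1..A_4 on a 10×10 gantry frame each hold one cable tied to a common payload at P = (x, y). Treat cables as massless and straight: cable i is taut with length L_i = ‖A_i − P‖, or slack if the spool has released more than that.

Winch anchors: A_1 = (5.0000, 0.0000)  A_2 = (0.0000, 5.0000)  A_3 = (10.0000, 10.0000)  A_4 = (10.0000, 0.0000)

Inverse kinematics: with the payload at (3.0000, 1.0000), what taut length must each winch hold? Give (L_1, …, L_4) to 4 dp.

L_1: Δ = A_1−P = (2.0000, -1.0000) → ‖Δ‖ = √5.0000 = 2.2361
L_2: Δ = A_2−P = (-3.0000, 4.0000) → ‖Δ‖ = √25.0000 = 5.0000
L_3: Δ = A_3−P = (7.0000, 9.0000) → ‖Δ‖ = √130.0000 = 11.4018
L_4: Δ = A_4−P = (7.0000, -1.0000) → ‖Δ‖ = √50.0000 = 7.0711

(2.2361, 5.0000, 11.4018, 7.0711)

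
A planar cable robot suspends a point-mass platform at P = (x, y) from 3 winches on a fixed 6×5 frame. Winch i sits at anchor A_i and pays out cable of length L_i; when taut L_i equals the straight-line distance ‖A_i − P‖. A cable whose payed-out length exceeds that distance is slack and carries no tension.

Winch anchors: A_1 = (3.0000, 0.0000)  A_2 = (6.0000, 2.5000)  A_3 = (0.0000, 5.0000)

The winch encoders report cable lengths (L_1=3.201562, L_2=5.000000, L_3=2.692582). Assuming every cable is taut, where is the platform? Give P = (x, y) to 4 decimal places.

(1.0000, 2.5000)

each cable: (A_i−P)·(A_i−P) = L_i²; let c_i = ‖A_i‖²−L_i²
c_1 = 9.0000+0.0000−10.2500 = -1.2500
row 1: -6.0000x − 5.0000y = -18.5000  (c_2=17.2500)
row 2: 6.0000x − 10.0000y = -19.0000  (c_3=17.7500)
Cramer on rows 1–2 → x = 1.0000, y = 2.5000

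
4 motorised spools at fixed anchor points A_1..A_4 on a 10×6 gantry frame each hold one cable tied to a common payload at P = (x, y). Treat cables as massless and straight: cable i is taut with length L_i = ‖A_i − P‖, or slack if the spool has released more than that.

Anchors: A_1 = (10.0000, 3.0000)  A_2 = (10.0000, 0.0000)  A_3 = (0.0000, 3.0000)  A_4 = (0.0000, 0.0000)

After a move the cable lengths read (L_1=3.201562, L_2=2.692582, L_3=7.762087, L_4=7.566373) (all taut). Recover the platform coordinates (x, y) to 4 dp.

(7.5000, 1.0000)

expand ‖A_i−P‖²=L_i² and subtract eq 1 (k_i ≔ ‖A_i‖²−L_i²)
k_1 = 100.0000+9.0000−10.2500 = 98.7500
eq1−eq2 → [0.0000  6.0000]·P = 6.0000
eq1−eq3 → [20.0000  0.0000]·P = 150.0000
eq1−eq4 → [20.0000  6.0000]·P = 156.0000
2×2 solve → P = (7.5000, 1.0000)
check cable 4: ‖A_4−P‖² = 57.2500 ≈ L_4² = 57.2500 ✓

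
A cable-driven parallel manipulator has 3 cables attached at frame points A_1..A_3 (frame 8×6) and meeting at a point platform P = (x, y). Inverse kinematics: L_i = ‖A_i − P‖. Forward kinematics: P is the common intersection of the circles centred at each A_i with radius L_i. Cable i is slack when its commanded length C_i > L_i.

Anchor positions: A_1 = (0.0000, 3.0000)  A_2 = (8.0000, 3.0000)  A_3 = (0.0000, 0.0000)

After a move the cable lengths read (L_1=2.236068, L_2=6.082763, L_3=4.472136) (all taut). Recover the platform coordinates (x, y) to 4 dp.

circle eqns → linear via eq_j − eq_1; set k_j = A_j·A_j − L_j²
k_1 = 0.0000+9.0000−5.0000 = 4.0000
-16.0000·x + 0.0000·y = k_1−k_2 = -32.0000
0.0000·x + 6.0000·y = k_1−k_3 = 24.0000
solve first two rows → x=2.0000, y=4.0000

(2.0000, 4.0000)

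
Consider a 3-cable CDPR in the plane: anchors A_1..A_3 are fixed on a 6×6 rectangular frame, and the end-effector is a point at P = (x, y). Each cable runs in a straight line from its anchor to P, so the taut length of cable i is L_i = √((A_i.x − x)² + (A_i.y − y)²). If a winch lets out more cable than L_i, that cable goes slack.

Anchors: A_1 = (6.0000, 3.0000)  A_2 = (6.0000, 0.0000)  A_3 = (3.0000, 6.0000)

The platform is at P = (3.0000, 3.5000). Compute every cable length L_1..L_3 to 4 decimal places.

(3.0414, 4.6098, 2.5000)

L_1: Δ = A_1−P = (3.0000, -0.5000) → ‖Δ‖ = √9.2500 = 3.0414
L_2: Δ = A_2−P = (3.0000, -3.5000) → ‖Δ‖ = √21.2500 = 4.6098
L_3: Δ = A_3−P = (0.0000, 2.5000) → ‖Δ‖ = √6.2500 = 2.5000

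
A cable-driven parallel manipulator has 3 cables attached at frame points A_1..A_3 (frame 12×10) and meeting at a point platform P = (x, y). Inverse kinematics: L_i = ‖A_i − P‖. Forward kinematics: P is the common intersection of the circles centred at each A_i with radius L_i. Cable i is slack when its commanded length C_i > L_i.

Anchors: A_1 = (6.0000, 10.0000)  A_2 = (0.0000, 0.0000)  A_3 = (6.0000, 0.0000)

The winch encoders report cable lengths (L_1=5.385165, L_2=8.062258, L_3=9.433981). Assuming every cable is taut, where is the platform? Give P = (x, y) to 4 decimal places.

(1.0000, 8.0000)

each cable: (A_i−P)·(A_i−P) = L_i²; let k_i = ‖A_i‖²−L_i²
k_1 = 36.0000+100.0000−29.0000 = 107.0000
row 1: 12.0000x + 20.0000y = 172.0000  (k_2=-65.0000)
row 2: 0.0000x + 20.0000y = 160.0000  (k_3=-53.0000)
Cramer on rows 1–2 → x = 1.0000, y = 8.0000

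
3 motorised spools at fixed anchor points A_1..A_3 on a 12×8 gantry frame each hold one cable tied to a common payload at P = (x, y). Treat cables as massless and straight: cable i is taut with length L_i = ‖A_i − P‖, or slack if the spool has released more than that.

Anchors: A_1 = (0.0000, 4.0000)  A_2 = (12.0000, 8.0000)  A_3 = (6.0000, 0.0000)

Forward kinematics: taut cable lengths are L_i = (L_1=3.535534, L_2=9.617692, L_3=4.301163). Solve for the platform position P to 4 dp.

expand ‖A_i−P‖²=L_i² and subtract eq 1 (c_i ≔ ‖A_i‖²−L_i²)
c_1 = 0.0000+16.0000−12.5000 = 3.5000
eq1−eq2 → [-24.0000  -8.0000]·P = -112.0000
eq1−eq3 → [-12.0000  8.0000]·P = -14.0000
2×2 solve → P = (3.5000, 3.5000)

(3.5000, 3.5000)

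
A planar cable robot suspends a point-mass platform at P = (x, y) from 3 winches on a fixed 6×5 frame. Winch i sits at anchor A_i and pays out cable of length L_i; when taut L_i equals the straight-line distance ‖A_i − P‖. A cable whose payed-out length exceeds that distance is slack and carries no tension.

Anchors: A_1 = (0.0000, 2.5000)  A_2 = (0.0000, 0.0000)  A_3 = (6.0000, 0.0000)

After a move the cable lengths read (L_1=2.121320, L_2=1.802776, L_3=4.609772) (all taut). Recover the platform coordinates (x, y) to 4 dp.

circle eqns → linear via eq_j − eq_1; set c_j = A_j·A_j − L_j²
c_1 = 0.0000+6.2500−4.5000 = 1.7500
0.0000·x + 5.0000·y = c_1−c_2 = 5.0000
-12.0000·x + 5.0000·y = c_1−c_3 = -13.0000
solve first two rows → x=1.5000, y=1.0000

(1.5000, 1.0000)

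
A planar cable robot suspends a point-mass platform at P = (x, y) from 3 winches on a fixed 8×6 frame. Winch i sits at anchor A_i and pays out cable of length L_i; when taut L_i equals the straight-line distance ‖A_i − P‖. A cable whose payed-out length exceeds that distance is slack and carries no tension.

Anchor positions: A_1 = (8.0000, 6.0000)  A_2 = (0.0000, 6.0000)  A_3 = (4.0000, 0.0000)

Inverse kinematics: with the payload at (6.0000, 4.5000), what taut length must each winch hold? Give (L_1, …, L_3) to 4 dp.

L_1 = √((8.0000−6.0000)² + (6.0000−4.5000)²) = 2.5000
L_2 = √((0.0000−6.0000)² + (6.0000−4.5000)²) = 6.1847
L_3 = √((4.0000−6.0000)² + (0.0000−4.5000)²) = 4.9244

(2.5000, 6.1847, 4.9244)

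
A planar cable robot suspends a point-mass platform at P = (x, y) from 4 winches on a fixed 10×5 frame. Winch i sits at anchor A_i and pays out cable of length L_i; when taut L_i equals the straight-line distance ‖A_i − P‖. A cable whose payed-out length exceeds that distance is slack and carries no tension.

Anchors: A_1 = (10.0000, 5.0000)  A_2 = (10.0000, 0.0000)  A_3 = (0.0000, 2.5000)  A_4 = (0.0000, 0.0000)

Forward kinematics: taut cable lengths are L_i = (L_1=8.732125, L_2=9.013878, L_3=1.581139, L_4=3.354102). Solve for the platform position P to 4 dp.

expand ‖A_i−P‖²=L_i² and subtract eq 1 (k_i ≔ ‖A_i‖²−L_i²)
k_1 = 100.0000+25.0000−76.2500 = 48.7500
eq1−eq2 → [0.0000  10.0000]·P = 30.0000
eq1−eq3 → [20.0000  5.0000]·P = 45.0000
eq1−eq4 → [20.0000  10.0000]·P = 60.0000
2×2 solve → P = (1.5000, 3.0000)
check cable 4: ‖A_4−P‖² = 11.2500 ≈ L_4² = 11.2500 ✓

(1.5000, 3.0000)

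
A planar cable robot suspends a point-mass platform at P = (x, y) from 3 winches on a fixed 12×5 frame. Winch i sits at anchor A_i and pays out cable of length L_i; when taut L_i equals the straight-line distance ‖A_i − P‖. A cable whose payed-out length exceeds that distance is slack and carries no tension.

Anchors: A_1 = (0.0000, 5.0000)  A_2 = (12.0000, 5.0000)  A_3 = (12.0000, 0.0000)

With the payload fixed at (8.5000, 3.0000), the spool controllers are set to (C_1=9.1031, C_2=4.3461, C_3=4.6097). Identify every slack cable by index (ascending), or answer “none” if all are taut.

i=1: geometric 8.7321 vs commanded 9.1031 ⇒ slack
i=2: geometric 4.0311 vs commanded 4.3461 ⇒ slack
i=3: geometric 4.6098 vs commanded 4.6097 ⇒ taut

1, 2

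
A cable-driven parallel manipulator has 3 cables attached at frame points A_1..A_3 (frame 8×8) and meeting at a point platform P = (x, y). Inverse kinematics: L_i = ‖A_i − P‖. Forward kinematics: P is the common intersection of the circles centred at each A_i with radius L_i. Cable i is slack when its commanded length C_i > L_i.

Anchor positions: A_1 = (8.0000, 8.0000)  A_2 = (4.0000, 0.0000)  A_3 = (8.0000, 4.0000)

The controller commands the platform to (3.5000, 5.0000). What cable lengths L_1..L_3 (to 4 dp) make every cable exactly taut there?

cable 1: Δx=4.5000, Δy=3.0000; L_1 = √(Δx²+Δy²) = 5.4083
cable 2: Δx=0.5000, Δy=-5.0000; L_2 = √(Δx²+Δy²) = 5.0249
cable 3: Δx=4.5000, Δy=-1.0000; L_3 = √(Δx²+Δy²) = 4.6098

(5.4083, 5.0249, 4.6098)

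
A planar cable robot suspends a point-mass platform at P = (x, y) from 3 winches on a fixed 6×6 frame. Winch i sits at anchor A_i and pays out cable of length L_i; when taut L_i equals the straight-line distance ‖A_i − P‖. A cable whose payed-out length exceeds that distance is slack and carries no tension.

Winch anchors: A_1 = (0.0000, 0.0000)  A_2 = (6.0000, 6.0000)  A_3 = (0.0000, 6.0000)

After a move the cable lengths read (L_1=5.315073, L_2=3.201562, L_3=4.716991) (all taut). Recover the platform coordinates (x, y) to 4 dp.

(4.0000, 3.5000)

expand ‖A_i−P‖²=L_i² and subtract eq 1 (q_i ≔ ‖A_i‖²−L_i²)
q_1 = 0.0000+0.0000−28.2500 = -28.2500
eq1−eq2 → [-12.0000  -12.0000]·P = -90.0000
eq1−eq3 → [0.0000  -12.0000]·P = -42.0000
2×2 solve → P = (4.0000, 3.5000)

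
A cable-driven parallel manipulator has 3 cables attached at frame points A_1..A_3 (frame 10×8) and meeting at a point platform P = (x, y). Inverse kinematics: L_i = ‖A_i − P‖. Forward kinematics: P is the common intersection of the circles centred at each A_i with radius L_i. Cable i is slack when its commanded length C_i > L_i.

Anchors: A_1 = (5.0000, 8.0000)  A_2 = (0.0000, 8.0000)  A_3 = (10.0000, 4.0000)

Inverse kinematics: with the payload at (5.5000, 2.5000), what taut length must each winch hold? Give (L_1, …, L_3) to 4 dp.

(5.5227, 7.7782, 4.7434)

L_1 = √((5.0000−5.5000)² + (8.0000−2.5000)²) = 5.5227
L_2 = √((0.0000−5.5000)² + (8.0000−2.5000)²) = 7.7782
L_3 = √((10.0000−5.5000)² + (4.0000−2.5000)²) = 4.7434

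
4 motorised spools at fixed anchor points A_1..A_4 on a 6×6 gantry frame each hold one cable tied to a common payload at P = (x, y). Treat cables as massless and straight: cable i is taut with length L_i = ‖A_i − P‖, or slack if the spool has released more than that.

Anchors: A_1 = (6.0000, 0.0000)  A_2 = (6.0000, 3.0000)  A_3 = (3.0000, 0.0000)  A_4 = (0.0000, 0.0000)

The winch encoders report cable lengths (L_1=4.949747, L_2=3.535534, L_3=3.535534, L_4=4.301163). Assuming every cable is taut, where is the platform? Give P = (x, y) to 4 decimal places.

(2.5000, 3.5000)

expand ‖A_i−P‖²=L_i² and subtract eq 1 (c_i ≔ ‖A_i‖²−L_i²)
c_1 = 36.0000+0.0000−24.5000 = 11.5000
eq1−eq2 → [0.0000  -6.0000]·P = -21.0000
eq1−eq3 → [6.0000  0.0000]·P = 15.0000
eq1−eq4 → [12.0000  0.0000]·P = 30.0000
2×2 solve → P = (2.5000, 3.5000)
check cable 4: ‖A_4−P‖² = 18.5000 ≈ L_4² = 18.5000 ✓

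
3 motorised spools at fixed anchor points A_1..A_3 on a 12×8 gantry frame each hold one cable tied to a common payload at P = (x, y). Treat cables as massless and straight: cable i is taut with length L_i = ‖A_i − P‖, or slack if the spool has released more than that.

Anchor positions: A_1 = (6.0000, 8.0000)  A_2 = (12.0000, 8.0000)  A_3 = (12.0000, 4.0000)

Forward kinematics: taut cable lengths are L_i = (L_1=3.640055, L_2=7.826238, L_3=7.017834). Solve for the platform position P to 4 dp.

(5.0000, 4.5000)

expand ‖A_i−P‖²=L_i² and subtract eq 1 (q_i ≔ ‖A_i‖²−L_i²)
q_1 = 36.0000+64.0000−13.2500 = 86.7500
eq1−eq2 → [-12.0000  0.0000]·P = -60.0000
eq1−eq3 → [-12.0000  8.0000]·P = -24.0000
2×2 solve → P = (5.0000, 4.5000)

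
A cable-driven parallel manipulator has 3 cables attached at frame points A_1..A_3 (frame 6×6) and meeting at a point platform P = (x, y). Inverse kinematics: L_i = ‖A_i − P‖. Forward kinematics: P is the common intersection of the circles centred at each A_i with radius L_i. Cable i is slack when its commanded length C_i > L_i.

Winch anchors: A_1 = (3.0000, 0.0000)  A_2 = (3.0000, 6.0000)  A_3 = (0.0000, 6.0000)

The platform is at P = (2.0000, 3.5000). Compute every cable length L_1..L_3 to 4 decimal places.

(3.6401, 2.6926, 3.2016)

L_1 = √((3.0000−2.0000)² + (0.0000−3.5000)²) = 3.6401
L_2 = √((3.0000−2.0000)² + (6.0000−3.5000)²) = 2.6926
L_3 = √((0.0000−2.0000)² + (6.0000−3.5000)²) = 3.2016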